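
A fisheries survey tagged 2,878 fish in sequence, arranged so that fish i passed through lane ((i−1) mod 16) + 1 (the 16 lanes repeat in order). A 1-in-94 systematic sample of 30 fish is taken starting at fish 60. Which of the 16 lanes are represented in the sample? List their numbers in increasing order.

2, 4, 6, 8, 10, 12, 14, 16

Consecutive selections differ by k = 94, so their lane numbers differ by 94 mod 16 = 14.
gcd(94, 16) = 2, so the sample visits 16/2 = 8 distinct residues mod 16.
Start 60 is lane 12; the lanes hit are 2, 4, 6, 8, 10, 12, 14, 16.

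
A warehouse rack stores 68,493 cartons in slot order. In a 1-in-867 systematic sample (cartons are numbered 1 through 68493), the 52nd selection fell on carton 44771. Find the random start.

k = 867
r = 44771 − (52−1)×867 = 44771 − 44217 = 554

554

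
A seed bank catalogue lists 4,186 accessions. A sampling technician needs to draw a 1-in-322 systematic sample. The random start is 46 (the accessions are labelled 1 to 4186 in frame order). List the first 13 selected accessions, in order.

46, 368, 690, 1012, 1334, 1656, 1978, 2300, 2622, 2944, 3266, 3588, 3910

accession 1: 46
accession 2: 46 + 322 = 368
accession 3: 368 + 322 = 690
accession 4: 690 + 322 = 1012
accession 5: 1012 + 322 = 1334
accession 6: 1334 + 322 = 1656
accession 7: 1656 + 322 = 1978
accession 8: 1978 + 322 = 2300
accession 9: 2300 + 322 = 2622
accession 10: 2622 + 322 = 2944
accession 11: 2944 + 322 = 3266
accession 12: 3266 + 322 = 3588
accession 13: 3588 + 322 = 3910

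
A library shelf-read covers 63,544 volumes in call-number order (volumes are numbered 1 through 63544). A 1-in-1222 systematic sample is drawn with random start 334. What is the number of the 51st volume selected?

61434

k = 1222
51st selection = r + (51−1)·k = 334 + 50×1222 = 334 + 61100 = 61434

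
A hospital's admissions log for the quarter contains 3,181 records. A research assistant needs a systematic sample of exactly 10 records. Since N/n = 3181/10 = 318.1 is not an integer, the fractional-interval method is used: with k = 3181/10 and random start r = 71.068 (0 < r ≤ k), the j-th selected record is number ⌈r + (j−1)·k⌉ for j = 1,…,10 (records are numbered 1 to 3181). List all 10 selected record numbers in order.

j=1: r + 0k = 71.068 → ⌈·⌉ = 72
j=2: r + 1k = 389.168 → ⌈·⌉ = 390
j=3: r + 2k = 707.268 → ⌈·⌉ = 708
j=4: r + 3k = 1025.368 → ⌈·⌉ = 1026
j=5: r + 4k = 1343.468 → ⌈·⌉ = 1344
j=6: r + 5k = 1661.568 → ⌈·⌉ = 1662
j=7: r + 6k = 1979.668 → ⌈·⌉ = 1980
j=8: r + 7k = 2297.768 → ⌈·⌉ = 2298
j=9: r + 8k = 2615.868 → ⌈·⌉ = 2616
j=10: r + 9k = 2933.968 → ⌈·⌉ = 2934

72, 390, 708, 1026, 1344, 1662, 1980, 2298, 2616, 2934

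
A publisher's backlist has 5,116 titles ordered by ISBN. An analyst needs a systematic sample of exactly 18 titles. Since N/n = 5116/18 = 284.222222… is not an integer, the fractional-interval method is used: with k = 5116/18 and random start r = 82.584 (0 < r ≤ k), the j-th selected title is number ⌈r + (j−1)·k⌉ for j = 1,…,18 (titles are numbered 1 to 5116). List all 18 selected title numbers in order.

83, 367, 652, 936, 1220, 1504, 1788, 2073, 2357, 2641, 2925, 3210, 3494, 3778, 4062, 4346, 4631, 4915

j=1: r + 0k = 82.584 → ⌈·⌉ = 83
j=2: r + 1k = 366.806222… → ⌈·⌉ = 367
j=3: r + 2k = 651.028444… → ⌈·⌉ = 652
j=4: r + 3k = 935.250666… → ⌈·⌉ = 936
j=5: r + 4k = 1219.472888… → ⌈·⌉ = 1220
j=6: r + 5k = 1503.695111… → ⌈·⌉ = 1504
j=7: r + 6k = 1787.917333… → ⌈·⌉ = 1788
j=8: r + 7k = 2072.139555… → ⌈·⌉ = 2073
j=9: r + 8k = 2356.361777… → ⌈·⌉ = 2357
j=10: r + 9k = 2640.584 → ⌈·⌉ = 2641
j=11: r + 10k = 2924.806222… → ⌈·⌉ = 2925
j=12: r + 11k = 3209.028444… → ⌈·⌉ = 3210
j=13: r + 12k = 3493.250666… → ⌈·⌉ = 3494
j=14: r + 13k = 3777.472888… → ⌈·⌉ = 3778
j=15: r + 14k = 4061.695111… → ⌈·⌉ = 4062
j=16: r + 15k = 4345.917333… → ⌈·⌉ = 4346
j=17: r + 16k = 4630.139555… → ⌈·⌉ = 4631
j=18: r + 17k = 4914.361777… → ⌈·⌉ = 4915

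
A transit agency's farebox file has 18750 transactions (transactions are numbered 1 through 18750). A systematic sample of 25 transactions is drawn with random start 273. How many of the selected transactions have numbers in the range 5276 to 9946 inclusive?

6

k = 18750/25 = 750
First selection ≥ 5276: 273 + ⌈(5276−273)/750⌉·750 = 273 + 7×750 = 5523
Last selection ≤ 9946: 273 + ⌊(9946−273)/750⌋·750 = 273 + 12×750 = 9273
Count = 12 − 7 + 1 = 6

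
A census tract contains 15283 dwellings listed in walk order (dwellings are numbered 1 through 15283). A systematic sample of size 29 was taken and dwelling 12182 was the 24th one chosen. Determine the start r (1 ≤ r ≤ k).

k = 15283/29 = 527
r = 12182 − (24−1)×527 = 12182 − 12121 = 61

61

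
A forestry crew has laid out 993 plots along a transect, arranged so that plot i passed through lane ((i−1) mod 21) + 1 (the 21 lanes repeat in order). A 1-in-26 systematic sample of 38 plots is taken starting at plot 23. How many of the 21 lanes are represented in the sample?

21

Consecutive selections differ by k = 26, so their lane numbers differ by 26 mod 21 = 5.
gcd(26, 21) = 1, so the sample visits 21/1 = 21 distinct residues mod 21.
Start 23 is lane 2; the lanes hit are 1, 2, 3, 4, 5, 6, 7, 8, 9, 10, 11, 12, 13, 14, 15, 16, 17, 18, 19, 20, 21.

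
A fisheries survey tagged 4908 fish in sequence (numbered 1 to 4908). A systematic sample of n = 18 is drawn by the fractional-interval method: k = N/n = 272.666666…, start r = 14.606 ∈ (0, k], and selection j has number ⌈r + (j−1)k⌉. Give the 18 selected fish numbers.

15, 288, 560, 833, 1106, 1378, 1651, 1924, 2196, 2469, 2742, 3014, 3287, 3560, 3832, 4105, 4378, 4650

j=1: r + 0k = 14.606 → ⌈·⌉ = 15
j=2: r + 1k = 287.272666… → ⌈·⌉ = 288
j=3: r + 2k = 559.939333… → ⌈·⌉ = 560
j=4: r + 3k = 832.606 → ⌈·⌉ = 833
j=5: r + 4k = 1105.272666… → ⌈·⌉ = 1106
j=6: r + 5k = 1377.939333… → ⌈·⌉ = 1378
j=7: r + 6k = 1650.606 → ⌈·⌉ = 1651
j=8: r + 7k = 1923.272666… → ⌈·⌉ = 1924
j=9: r + 8k = 2195.939333… → ⌈·⌉ = 2196
j=10: r + 9k = 2468.606 → ⌈·⌉ = 2469
j=11: r + 10k = 2741.272666… → ⌈·⌉ = 2742
j=12: r + 11k = 3013.939333… → ⌈·⌉ = 3014
j=13: r + 12k = 3286.606 → ⌈·⌉ = 3287
j=14: r + 13k = 3559.272666… → ⌈·⌉ = 3560
j=15: r + 14k = 3831.939333… → ⌈·⌉ = 3832
j=16: r + 15k = 4104.606 → ⌈·⌉ = 4105
j=17: r + 16k = 4377.272666… → ⌈·⌉ = 4378
j=18: r + 17k = 4649.939333… → ⌈·⌉ = 4650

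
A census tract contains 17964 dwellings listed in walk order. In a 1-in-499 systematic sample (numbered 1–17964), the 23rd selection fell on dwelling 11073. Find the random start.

95

k = 499
r = 11073 − (23−1)×499 = 11073 − 10978 = 95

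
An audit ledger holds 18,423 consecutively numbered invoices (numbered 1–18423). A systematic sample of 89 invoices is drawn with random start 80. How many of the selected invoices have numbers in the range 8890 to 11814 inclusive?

k = 18423/89 = 207
First selection ≥ 8890: 80 + ⌈(8890−80)/207⌉·207 = 80 + 43×207 = 8981
Last selection ≤ 11814: 80 + ⌊(11814−80)/207⌋·207 = 80 + 56×207 = 11672
Count = 56 − 43 + 1 = 14

14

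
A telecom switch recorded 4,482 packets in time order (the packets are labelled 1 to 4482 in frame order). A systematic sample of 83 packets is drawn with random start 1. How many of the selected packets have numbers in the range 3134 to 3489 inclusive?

6

k = 4482/83 = 54
First selection ≥ 3134: 1 + ⌈(3134−1)/54⌉·54 = 1 + 59×54 = 3187
Last selection ≤ 3489: 1 + ⌊(3489−1)/54⌋·54 = 1 + 64×54 = 3457
Count = 64 − 59 + 1 = 6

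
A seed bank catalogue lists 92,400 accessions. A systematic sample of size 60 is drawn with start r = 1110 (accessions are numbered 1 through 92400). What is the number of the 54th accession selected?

k = 92400/60 = 1540
54th selection = r + (54−1)·k = 1110 + 53×1540 = 1110 + 81620 = 82730

82730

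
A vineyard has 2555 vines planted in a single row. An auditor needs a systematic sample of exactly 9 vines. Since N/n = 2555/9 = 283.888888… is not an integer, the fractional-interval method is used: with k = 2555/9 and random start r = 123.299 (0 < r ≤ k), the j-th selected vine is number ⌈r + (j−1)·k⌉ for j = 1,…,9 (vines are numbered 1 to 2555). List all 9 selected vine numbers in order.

124, 408, 692, 975, 1259, 1543, 1827, 2111, 2395

j=1: r + 0k = 123.299 → ⌈·⌉ = 124
j=2: r + 1k = 407.187888… → ⌈·⌉ = 408
j=3: r + 2k = 691.076777… → ⌈·⌉ = 692
j=4: r + 3k = 974.965666… → ⌈·⌉ = 975
j=5: r + 4k = 1258.854555… → ⌈·⌉ = 1259
j=6: r + 5k = 1542.743444… → ⌈·⌉ = 1543
j=7: r + 6k = 1826.632333… → ⌈·⌉ = 1827
j=8: r + 7k = 2110.521222… → ⌈·⌉ = 2111
j=9: r + 8k = 2394.410111… → ⌈·⌉ = 2395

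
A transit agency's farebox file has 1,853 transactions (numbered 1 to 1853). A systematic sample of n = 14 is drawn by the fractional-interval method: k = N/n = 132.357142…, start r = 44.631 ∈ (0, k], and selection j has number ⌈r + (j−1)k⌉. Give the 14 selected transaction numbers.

j=1: r + 0k = 44.631 → ⌈·⌉ = 45
j=2: r + 1k = 176.988142… → ⌈·⌉ = 177
j=3: r + 2k = 309.345285… → ⌈·⌉ = 310
j=4: r + 3k = 441.702428… → ⌈·⌉ = 442
j=5: r + 4k = 574.059571… → ⌈·⌉ = 575
j=6: r + 5k = 706.416714… → ⌈·⌉ = 707
j=7: r + 6k = 838.773857… → ⌈·⌉ = 839
j=8: r + 7k = 971.131 → ⌈·⌉ = 972
j=9: r + 8k = 1103.488142… → ⌈·⌉ = 1104
j=10: r + 9k = 1235.845285… → ⌈·⌉ = 1236
j=11: r + 10k = 1368.202428… → ⌈·⌉ = 1369
j=12: r + 11k = 1500.559571… → ⌈·⌉ = 1501
j=13: r + 12k = 1632.916714… → ⌈·⌉ = 1633
j=14: r + 13k = 1765.273857… → ⌈·⌉ = 1766

45, 177, 310, 442, 575, 707, 839, 972, 1104, 1236, 1369, 1501, 1633, 1766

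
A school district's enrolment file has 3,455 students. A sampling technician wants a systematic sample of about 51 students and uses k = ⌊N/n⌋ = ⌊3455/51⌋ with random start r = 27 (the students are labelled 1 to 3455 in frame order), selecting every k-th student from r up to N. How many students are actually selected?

52

k = ⌊3455/51⌋ = 67
Achieved size = ⌊(3455 − 27)/67⌋ + 1 = ⌊3428/67⌋ + 1 = 51 + 1 = 52
(last selection: 27 + 51×67 = 3444 ≤ 3455; next would be 3511 > 3455)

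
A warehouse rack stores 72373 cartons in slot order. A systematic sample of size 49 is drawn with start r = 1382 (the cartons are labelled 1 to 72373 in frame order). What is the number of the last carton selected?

k = 72373/49 = 1477
49th selection = r + (49−1)·k = 1382 + 48×1477 = 1382 + 70896 = 72278

72278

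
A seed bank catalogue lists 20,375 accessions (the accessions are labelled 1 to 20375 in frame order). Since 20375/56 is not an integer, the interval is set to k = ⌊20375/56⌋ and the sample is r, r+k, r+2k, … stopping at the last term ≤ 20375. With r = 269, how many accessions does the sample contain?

k = ⌊20375/56⌋ = 363
Achieved size = ⌊(20375 − 269)/363⌋ + 1 = ⌊20106/363⌋ + 1 = 55 + 1 = 56
(last selection: 269 + 55×363 = 20234 ≤ 20375; next would be 20597 > 20375)

56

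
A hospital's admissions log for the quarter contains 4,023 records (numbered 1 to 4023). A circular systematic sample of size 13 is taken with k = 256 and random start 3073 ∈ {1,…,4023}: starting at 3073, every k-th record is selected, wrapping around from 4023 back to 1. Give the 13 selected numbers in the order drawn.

Selection 1: 3073
Selection 2: 3073 + 256 = 3329
Selection 3: 3329 + 256 = 3585
Selection 4: 3585 + 256 = 3841
Selection 5: 3841 + 256 = 4097 → 4097 − 4023 = 74
Selection 6: 74 + 256 = 330
Selection 7: 330 + 256 = 586
Selection 8: 586 + 256 = 842
Selection 9: 842 + 256 = 1098
Selection 10: 1098 + 256 = 1354
Selection 11: 1354 + 256 = 1610
Selection 12: 1610 + 256 = 1866
Selection 13: 1866 + 256 = 2122

3073, 3329, 3585, 3841, 74, 330, 586, 842, 1098, 1354, 1610, 1866, 2122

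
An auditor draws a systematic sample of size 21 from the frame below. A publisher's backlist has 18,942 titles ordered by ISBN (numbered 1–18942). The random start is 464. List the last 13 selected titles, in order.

k = N/n = 18942/21 = 902
9th selection = 464 + 8×902 = 7680
10th: 7680 + 902 = 8582
11th: 8582 + 902 = 9484
12th: 9484 + 902 = 10386
13th: 10386 + 902 = 11288
14th: 11288 + 902 = 12190
15th: 12190 + 902 = 13092
16th: 13092 + 902 = 13994
17th: 13994 + 902 = 14896
18th: 14896 + 902 = 15798
19th: 15798 + 902 = 16700
20th: 16700 + 902 = 17602
21st: 17602 + 902 = 18504

7680, 8582, 9484, 10386, 11288, 12190, 13092, 13994, 14896, 15798, 16700, 17602, 18504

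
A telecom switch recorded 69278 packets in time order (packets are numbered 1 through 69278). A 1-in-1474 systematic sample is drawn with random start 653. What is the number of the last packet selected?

68457

k = 1474
47th selection = r + (47−1)·k = 653 + 46×1474 = 653 + 67804 = 68457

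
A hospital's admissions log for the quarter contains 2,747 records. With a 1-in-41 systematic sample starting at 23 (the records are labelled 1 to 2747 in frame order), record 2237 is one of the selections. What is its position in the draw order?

55

k = 41
position = (2237 − 23)/41 + 1 = 2214/41 + 1 = 54 + 1 = 55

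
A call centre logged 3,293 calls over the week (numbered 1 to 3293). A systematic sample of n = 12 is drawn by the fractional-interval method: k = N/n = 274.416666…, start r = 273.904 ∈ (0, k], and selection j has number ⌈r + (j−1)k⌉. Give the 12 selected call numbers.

274, 549, 823, 1098, 1372, 1646, 1921, 2195, 2470, 2744, 3019, 3293

j=1: r + 0k = 273.904 → ⌈·⌉ = 274
j=2: r + 1k = 548.320666… → ⌈·⌉ = 549
j=3: r + 2k = 822.737333… → ⌈·⌉ = 823
j=4: r + 3k = 1097.154 → ⌈·⌉ = 1098
j=5: r + 4k = 1371.570666… → ⌈·⌉ = 1372
j=6: r + 5k = 1645.987333… → ⌈·⌉ = 1646
j=7: r + 6k = 1920.404 → ⌈·⌉ = 1921
j=8: r + 7k = 2194.820666… → ⌈·⌉ = 2195
j=9: r + 8k = 2469.237333… → ⌈·⌉ = 2470
j=10: r + 9k = 2743.654 → ⌈·⌉ = 2744
j=11: r + 10k = 3018.070666… → ⌈·⌉ = 3019
j=12: r + 11k = 3292.487333… → ⌈·⌉ = 3293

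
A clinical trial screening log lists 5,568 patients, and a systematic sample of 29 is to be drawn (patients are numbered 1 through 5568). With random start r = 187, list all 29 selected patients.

187, 379, 571, 763, 955, 1147, 1339, 1531, 1723, 1915, 2107, 2299, 2491, 2683, 2875, 3067, 3259, 3451, 3643, 3835, 4027, 4219, 4411, 4603, 4795, 4987, 5179, 5371, 5563

k = N/n = 5568/29 = 192
patient 1: 187
patient 2: 187 + 192 = 379
patient 3: 379 + 192 = 571
patient 4: 571 + 192 = 763
patient 5: 763 + 192 = 955
patient 6: 955 + 192 = 1147
patient 7: 1147 + 192 = 1339
patient 8: 1339 + 192 = 1531
patient 9: 1531 + 192 = 1723
patient 10: 1723 + 192 = 1915
patient 11: 1915 + 192 = 2107
patient 12: 2107 + 192 = 2299
patient 13: 2299 + 192 = 2491
patient 14: 2491 + 192 = 2683
patient 15: 2683 + 192 = 2875
patient 16: 2875 + 192 = 3067
patient 17: 3067 + 192 = 3259
patient 18: 3259 + 192 = 3451
patient 19: 3451 + 192 = 3643
patient 20: 3643 + 192 = 3835
patient 21: 3835 + 192 = 4027
patient 22: 4027 + 192 = 4219
patient 23: 4219 + 192 = 4411
patient 24: 4411 + 192 = 4603
patient 25: 4603 + 192 = 4795
patient 26: 4795 + 192 = 4987
patient 27: 4987 + 192 = 5179
patient 28: 5179 + 192 = 5371
patient 29: 5371 + 192 = 5563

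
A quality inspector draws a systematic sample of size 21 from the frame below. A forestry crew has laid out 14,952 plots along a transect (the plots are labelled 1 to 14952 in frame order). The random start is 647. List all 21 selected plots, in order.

k = N/n = 14952/21 = 712
plot 1: 647
plot 2: 647 + 712 = 1359
plot 3: 1359 + 712 = 2071
plot 4: 2071 + 712 = 2783
plot 5: 2783 + 712 = 3495
plot 6: 3495 + 712 = 4207
plot 7: 4207 + 712 = 4919
plot 8: 4919 + 712 = 5631
plot 9: 5631 + 712 = 6343
plot 10: 6343 + 712 = 7055
plot 11: 7055 + 712 = 7767
plot 12: 7767 + 712 = 8479
plot 13: 8479 + 712 = 9191
plot 14: 9191 + 712 = 9903
plot 15: 9903 + 712 = 10615
plot 16: 10615 + 712 = 11327
plot 17: 11327 + 712 = 12039
plot 18: 12039 + 712 = 12751
plot 19: 12751 + 712 = 13463
plot 20: 13463 + 712 = 14175
plot 21: 14175 + 712 = 14887

647, 1359, 2071, 2783, 3495, 4207, 4919, 5631, 6343, 7055, 7767, 8479, 9191, 9903, 10615, 11327, 12039, 12751, 13463, 14175, 14887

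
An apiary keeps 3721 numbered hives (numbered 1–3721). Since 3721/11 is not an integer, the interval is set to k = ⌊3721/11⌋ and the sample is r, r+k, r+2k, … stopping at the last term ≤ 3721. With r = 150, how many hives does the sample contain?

11

k = ⌊3721/11⌋ = 338
Achieved size = ⌊(3721 − 150)/338⌋ + 1 = ⌊3571/338⌋ + 1 = 10 + 1 = 11
(last selection: 150 + 10×338 = 3530 ≤ 3721; next would be 3868 > 3721)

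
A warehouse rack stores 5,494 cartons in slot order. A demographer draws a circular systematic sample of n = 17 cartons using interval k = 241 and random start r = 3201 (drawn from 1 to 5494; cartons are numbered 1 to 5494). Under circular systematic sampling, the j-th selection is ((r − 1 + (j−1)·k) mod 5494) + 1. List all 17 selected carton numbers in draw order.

3201, 3442, 3683, 3924, 4165, 4406, 4647, 4888, 5129, 5370, 117, 358, 599, 840, 1081, 1322, 1563

Selection 1: 3201
Selection 2: 3201 + 241 = 3442
Selection 3: 3442 + 241 = 3683
Selection 4: 3683 + 241 = 3924
Selection 5: 3924 + 241 = 4165
Selection 6: 4165 + 241 = 4406
Selection 7: 4406 + 241 = 4647
Selection 8: 4647 + 241 = 4888
Selection 9: 4888 + 241 = 5129
Selection 10: 5129 + 241 = 5370
Selection 11: 5370 + 241 = 5611 → 5611 − 5494 = 117
Selection 12: 117 + 241 = 358
Selection 13: 358 + 241 = 599
Selection 14: 599 + 241 = 840
Selection 15: 840 + 241 = 1081
Selection 16: 1081 + 241 = 1322
Selection 17: 1322 + 241 = 1563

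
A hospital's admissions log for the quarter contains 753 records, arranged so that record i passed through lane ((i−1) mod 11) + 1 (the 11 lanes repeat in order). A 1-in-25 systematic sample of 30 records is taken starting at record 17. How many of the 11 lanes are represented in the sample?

Consecutive selections differ by k = 25, so their lane numbers differ by 25 mod 11 = 3.
gcd(25, 11) = 1, so the sample visits 11/1 = 11 distinct residues mod 11.
Start 17 is lane 6; the lanes hit are 1, 2, 3, 4, 5, 6, 7, 8, 9, 10, 11.

11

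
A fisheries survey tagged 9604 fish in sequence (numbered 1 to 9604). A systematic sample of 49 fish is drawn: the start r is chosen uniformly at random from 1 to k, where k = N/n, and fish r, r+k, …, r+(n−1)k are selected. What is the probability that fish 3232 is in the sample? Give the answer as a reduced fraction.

k = 9604/49 = 196.
Fish 3232 is selected iff r ≡ 3232 (mod 196); exactly one such r in {1,…,196}.
Inclusion probability = 1/196.

1/196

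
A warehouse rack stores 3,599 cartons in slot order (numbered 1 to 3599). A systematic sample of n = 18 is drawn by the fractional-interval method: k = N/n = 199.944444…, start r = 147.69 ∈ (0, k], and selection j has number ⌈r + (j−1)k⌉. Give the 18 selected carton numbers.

j=1: r + 0k = 147.69 → ⌈·⌉ = 148
j=2: r + 1k = 347.634444… → ⌈·⌉ = 348
j=3: r + 2k = 547.578888… → ⌈·⌉ = 548
j=4: r + 3k = 747.523333… → ⌈·⌉ = 748
j=5: r + 4k = 947.467777… → ⌈·⌉ = 948
j=6: r + 5k = 1147.412222… → ⌈·⌉ = 1148
j=7: r + 6k = 1347.356666… → ⌈·⌉ = 1348
j=8: r + 7k = 1547.301111… → ⌈·⌉ = 1548
j=9: r + 8k = 1747.245555… → ⌈·⌉ = 1748
j=10: r + 9k = 1947.19 → ⌈·⌉ = 1948
j=11: r + 10k = 2147.134444… → ⌈·⌉ = 2148
j=12: r + 11k = 2347.078888… → ⌈·⌉ = 2348
j=13: r + 12k = 2547.023333… → ⌈·⌉ = 2548
j=14: r + 13k = 2746.967777… → ⌈·⌉ = 2747
j=15: r + 14k = 2946.912222… → ⌈·⌉ = 2947
j=16: r + 15k = 3146.856666… → ⌈·⌉ = 3147
j=17: r + 16k = 3346.801111… → ⌈·⌉ = 3347
j=18: r + 17k = 3546.745555… → ⌈·⌉ = 3547

148, 348, 548, 748, 948, 1148, 1348, 1548, 1748, 1948, 2148, 2348, 2548, 2747, 2947, 3147, 3347, 3547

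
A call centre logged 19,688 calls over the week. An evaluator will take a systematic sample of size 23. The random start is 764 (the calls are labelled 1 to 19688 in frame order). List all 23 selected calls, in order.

k = N/n = 19688/23 = 856
call 1: 764
call 2: 764 + 856 = 1620
call 3: 1620 + 856 = 2476
call 4: 2476 + 856 = 3332
call 5: 3332 + 856 = 4188
call 6: 4188 + 856 = 5044
call 7: 5044 + 856 = 5900
call 8: 5900 + 856 = 6756
call 9: 6756 + 856 = 7612
call 10: 7612 + 856 = 8468
call 11: 8468 + 856 = 9324
call 12: 9324 + 856 = 10180
call 13: 10180 + 856 = 11036
call 14: 11036 + 856 = 11892
call 15: 11892 + 856 = 12748
call 16: 12748 + 856 = 13604
call 17: 13604 + 856 = 14460
call 18: 14460 + 856 = 15316
call 19: 15316 + 856 = 16172
call 20: 16172 + 856 = 17028
call 21: 17028 + 856 = 17884
call 22: 17884 + 856 = 18740
call 23: 18740 + 856 = 19596

764, 1620, 2476, 3332, 4188, 5044, 5900, 6756, 7612, 8468, 9324, 10180, 11036, 11892, 12748, 13604, 14460, 15316, 16172, 17028, 17884, 18740, 19596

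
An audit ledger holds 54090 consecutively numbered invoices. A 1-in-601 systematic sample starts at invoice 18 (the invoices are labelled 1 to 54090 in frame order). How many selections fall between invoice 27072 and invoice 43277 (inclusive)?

k = 601
First selection ≥ 27072: 18 + ⌈(27072−18)/601⌉·601 = 18 + 46×601 = 27664
Last selection ≤ 43277: 18 + ⌊(43277−18)/601⌋·601 = 18 + 71×601 = 42689
Count = 71 − 46 + 1 = 26

26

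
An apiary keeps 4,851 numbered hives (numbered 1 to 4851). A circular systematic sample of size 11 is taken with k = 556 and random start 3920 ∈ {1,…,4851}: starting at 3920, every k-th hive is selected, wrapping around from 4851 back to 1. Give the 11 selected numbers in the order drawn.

3920, 4476, 181, 737, 1293, 1849, 2405, 2961, 3517, 4073, 4629

Selection 1: 3920
Selection 2: 3920 + 556 = 4476
Selection 3: 4476 + 556 = 5032 → 5032 − 4851 = 181
Selection 4: 181 + 556 = 737
Selection 5: 737 + 556 = 1293
Selection 6: 1293 + 556 = 1849
Selection 7: 1849 + 556 = 2405
Selection 8: 2405 + 556 = 2961
Selection 9: 2961 + 556 = 3517
Selection 10: 3517 + 556 = 4073
Selection 11: 4073 + 556 = 4629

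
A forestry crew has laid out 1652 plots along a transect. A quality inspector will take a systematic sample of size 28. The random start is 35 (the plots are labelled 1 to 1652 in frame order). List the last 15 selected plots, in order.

k = N/n = 1652/28 = 59
14th selection = 35 + 13×59 = 802
15th: 802 + 59 = 861
16th: 861 + 59 = 920
17th: 920 + 59 = 979
18th: 979 + 59 = 1038
19th: 1038 + 59 = 1097
20th: 1097 + 59 = 1156
21st: 1156 + 59 = 1215
22nd: 1215 + 59 = 1274
23rd: 1274 + 59 = 1333
24th: 1333 + 59 = 1392
25th: 1392 + 59 = 1451
26th: 1451 + 59 = 1510
27th: 1510 + 59 = 1569
28th: 1569 + 59 = 1628

802, 861, 920, 979, 1038, 1097, 1156, 1215, 1274, 1333, 1392, 1451, 1510, 1569, 1628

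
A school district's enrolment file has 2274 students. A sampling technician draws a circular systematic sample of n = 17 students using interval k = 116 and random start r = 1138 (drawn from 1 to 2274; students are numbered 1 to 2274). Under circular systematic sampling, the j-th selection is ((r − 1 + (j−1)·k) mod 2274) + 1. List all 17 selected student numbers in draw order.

Selection 1: 1138
Selection 2: 1138 + 116 = 1254
Selection 3: 1254 + 116 = 1370
Selection 4: 1370 + 116 = 1486
Selection 5: 1486 + 116 = 1602
Selection 6: 1602 + 116 = 1718
Selection 7: 1718 + 116 = 1834
Selection 8: 1834 + 116 = 1950
Selection 9: 1950 + 116 = 2066
Selection 10: 2066 + 116 = 2182
Selection 11: 2182 + 116 = 2298 → 2298 − 2274 = 24
Selection 12: 24 + 116 = 140
Selection 13: 140 + 116 = 256
Selection 14: 256 + 116 = 372
Selection 15: 372 + 116 = 488
Selection 16: 488 + 116 = 604
Selection 17: 604 + 116 = 720

1138, 1254, 1370, 1486, 1602, 1718, 1834, 1950, 2066, 2182, 24, 140, 256, 372, 488, 604, 720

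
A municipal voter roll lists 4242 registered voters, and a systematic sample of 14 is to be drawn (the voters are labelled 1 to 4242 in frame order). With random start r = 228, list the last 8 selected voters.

k = N/n = 4242/14 = 303
7th selection = 228 + 6×303 = 2046
8th: 2046 + 303 = 2349
9th: 2349 + 303 = 2652
10th: 2652 + 303 = 2955
11th: 2955 + 303 = 3258
12th: 3258 + 303 = 3561
13th: 3561 + 303 = 3864
14th: 3864 + 303 = 4167

2046, 2349, 2652, 2955, 3258, 3561, 3864, 4167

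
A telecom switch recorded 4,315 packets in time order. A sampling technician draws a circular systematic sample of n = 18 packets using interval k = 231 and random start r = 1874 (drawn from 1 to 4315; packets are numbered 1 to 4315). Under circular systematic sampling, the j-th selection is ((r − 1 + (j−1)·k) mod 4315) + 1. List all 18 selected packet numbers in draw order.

1874, 2105, 2336, 2567, 2798, 3029, 3260, 3491, 3722, 3953, 4184, 100, 331, 562, 793, 1024, 1255, 1486

Selection 1: 1874
Selection 2: 1874 + 231 = 2105
Selection 3: 2105 + 231 = 2336
Selection 4: 2336 + 231 = 2567
Selection 5: 2567 + 231 = 2798
Selection 6: 2798 + 231 = 3029
Selection 7: 3029 + 231 = 3260
Selection 8: 3260 + 231 = 3491
Selection 9: 3491 + 231 = 3722
Selection 10: 3722 + 231 = 3953
Selection 11: 3953 + 231 = 4184
Selection 12: 4184 + 231 = 4415 → 4415 − 4315 = 100
Selection 13: 100 + 231 = 331
Selection 14: 331 + 231 = 562
Selection 15: 562 + 231 = 793
Selection 16: 793 + 231 = 1024
Selection 17: 1024 + 231 = 1255
Selection 18: 1255 + 231 = 1486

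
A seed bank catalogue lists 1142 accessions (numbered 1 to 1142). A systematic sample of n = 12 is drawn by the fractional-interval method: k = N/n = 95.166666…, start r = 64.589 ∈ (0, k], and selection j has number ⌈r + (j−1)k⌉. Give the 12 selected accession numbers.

j=1: r + 0k = 64.589 → ⌈·⌉ = 65
j=2: r + 1k = 159.755666… → ⌈·⌉ = 160
j=3: r + 2k = 254.922333… → ⌈·⌉ = 255
j=4: r + 3k = 350.089 → ⌈·⌉ = 351
j=5: r + 4k = 445.255666… → ⌈·⌉ = 446
j=6: r + 5k = 540.422333… → ⌈·⌉ = 541
j=7: r + 6k = 635.589 → ⌈·⌉ = 636
j=8: r + 7k = 730.755666… → ⌈·⌉ = 731
j=9: r + 8k = 825.922333… → ⌈·⌉ = 826
j=10: r + 9k = 921.089 → ⌈·⌉ = 922
j=11: r + 10k = 1016.255666… → ⌈·⌉ = 1017
j=12: r + 11k = 1111.422333… → ⌈·⌉ = 1112

65, 160, 255, 351, 446, 541, 636, 731, 826, 922, 1017, 1112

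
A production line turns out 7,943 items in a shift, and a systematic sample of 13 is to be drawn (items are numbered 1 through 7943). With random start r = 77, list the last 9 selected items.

k = N/n = 7943/13 = 611
5th selection = 77 + 4×611 = 2521
6th: 2521 + 611 = 3132
7th: 3132 + 611 = 3743
8th: 3743 + 611 = 4354
9th: 4354 + 611 = 4965
10th: 4965 + 611 = 5576
11th: 5576 + 611 = 6187
12th: 6187 + 611 = 6798
13th: 6798 + 611 = 7409

2521, 3132, 3743, 4354, 4965, 5576, 6187, 6798, 7409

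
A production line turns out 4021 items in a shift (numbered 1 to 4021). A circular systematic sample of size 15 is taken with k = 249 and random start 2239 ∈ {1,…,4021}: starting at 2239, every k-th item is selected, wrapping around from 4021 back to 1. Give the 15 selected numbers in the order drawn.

2239, 2488, 2737, 2986, 3235, 3484, 3733, 3982, 210, 459, 708, 957, 1206, 1455, 1704

Selection 1: 2239
Selection 2: 2239 + 249 = 2488
Selection 3: 2488 + 249 = 2737
Selection 4: 2737 + 249 = 2986
Selection 5: 2986 + 249 = 3235
Selection 6: 3235 + 249 = 3484
Selection 7: 3484 + 249 = 3733
Selection 8: 3733 + 249 = 3982
Selection 9: 3982 + 249 = 4231 → 4231 − 4021 = 210
Selection 10: 210 + 249 = 459
Selection 11: 459 + 249 = 708
Selection 12: 708 + 249 = 957
Selection 13: 957 + 249 = 1206
Selection 14: 1206 + 249 = 1455
Selection 15: 1455 + 249 = 1704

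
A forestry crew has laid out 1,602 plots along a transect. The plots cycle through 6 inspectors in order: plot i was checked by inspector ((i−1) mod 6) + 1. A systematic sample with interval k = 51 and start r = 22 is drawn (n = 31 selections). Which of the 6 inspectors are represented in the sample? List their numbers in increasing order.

1, 4

Consecutive selections differ by k = 51, so their inspector numbers differ by 51 mod 6 = 3.
gcd(51, 6) = 3, so the sample visits 6/3 = 2 distinct residues mod 6.
Start 22 is inspector 4; the inspectors hit are 1, 4.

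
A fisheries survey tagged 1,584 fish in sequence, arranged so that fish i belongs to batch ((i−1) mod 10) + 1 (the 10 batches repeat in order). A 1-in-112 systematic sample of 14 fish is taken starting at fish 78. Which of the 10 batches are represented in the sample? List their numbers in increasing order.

2, 4, 6, 8, 10

Consecutive selections differ by k = 112, so their batch numbers differ by 112 mod 10 = 2.
gcd(112, 10) = 2, so the sample visits 10/2 = 5 distinct residues mod 10.
Start 78 is batch 8; the batches hit are 2, 4, 6, 8, 10.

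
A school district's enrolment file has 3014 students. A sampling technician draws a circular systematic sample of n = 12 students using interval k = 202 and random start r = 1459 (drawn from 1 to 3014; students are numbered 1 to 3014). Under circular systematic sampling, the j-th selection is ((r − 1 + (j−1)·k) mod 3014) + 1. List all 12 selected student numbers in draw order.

1459, 1661, 1863, 2065, 2267, 2469, 2671, 2873, 61, 263, 465, 667

Selection 1: 1459
Selection 2: 1459 + 202 = 1661
Selection 3: 1661 + 202 = 1863
Selection 4: 1863 + 202 = 2065
Selection 5: 2065 + 202 = 2267
Selection 6: 2267 + 202 = 2469
Selection 7: 2469 + 202 = 2671
Selection 8: 2671 + 202 = 2873
Selection 9: 2873 + 202 = 3075 → 3075 − 3014 = 61
Selection 10: 61 + 202 = 263
Selection 11: 263 + 202 = 465
Selection 12: 465 + 202 = 667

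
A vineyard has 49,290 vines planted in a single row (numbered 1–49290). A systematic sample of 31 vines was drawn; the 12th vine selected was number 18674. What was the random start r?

1184

k = 49290/31 = 1590
r = 18674 − (12−1)×1590 = 18674 − 17490 = 1184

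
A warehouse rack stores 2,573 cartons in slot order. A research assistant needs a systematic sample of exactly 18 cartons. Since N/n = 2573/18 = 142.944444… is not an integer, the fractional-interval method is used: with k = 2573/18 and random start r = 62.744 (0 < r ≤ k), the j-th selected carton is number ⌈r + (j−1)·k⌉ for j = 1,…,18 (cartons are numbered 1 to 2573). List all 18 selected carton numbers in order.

j=1: r + 0k = 62.744 → ⌈·⌉ = 63
j=2: r + 1k = 205.688444… → ⌈·⌉ = 206
j=3: r + 2k = 348.632888… → ⌈·⌉ = 349
j=4: r + 3k = 491.577333… → ⌈·⌉ = 492
j=5: r + 4k = 634.521777… → ⌈·⌉ = 635
j=6: r + 5k = 777.466222… → ⌈·⌉ = 778
j=7: r + 6k = 920.410666… → ⌈·⌉ = 921
j=8: r + 7k = 1063.355111… → ⌈·⌉ = 1064
j=9: r + 8k = 1206.299555… → ⌈·⌉ = 1207
j=10: r + 9k = 1349.244 → ⌈·⌉ = 1350
j=11: r + 10k = 1492.188444… → ⌈·⌉ = 1493
j=12: r + 11k = 1635.132888… → ⌈·⌉ = 1636
j=13: r + 12k = 1778.077333… → ⌈·⌉ = 1779
j=14: r + 13k = 1921.021777… → ⌈·⌉ = 1922
j=15: r + 14k = 2063.966222… → ⌈·⌉ = 2064
j=16: r + 15k = 2206.910666… → ⌈·⌉ = 2207
j=17: r + 16k = 2349.855111… → ⌈·⌉ = 2350
j=18: r + 17k = 2492.799555… → ⌈·⌉ = 2493

63, 206, 349, 492, 635, 778, 921, 1064, 1207, 1350, 1493, 1636, 1779, 1922, 2064, 2207, 2350, 2493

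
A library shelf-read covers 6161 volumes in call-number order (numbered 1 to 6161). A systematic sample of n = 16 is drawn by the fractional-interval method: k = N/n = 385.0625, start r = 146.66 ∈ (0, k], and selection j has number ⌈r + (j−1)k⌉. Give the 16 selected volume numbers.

j=1: r + 0k = 146.66 → ⌈·⌉ = 147
j=2: r + 1k = 531.7225 → ⌈·⌉ = 532
j=3: r + 2k = 916.785 → ⌈·⌉ = 917
j=4: r + 3k = 1301.8475 → ⌈·⌉ = 1302
j=5: r + 4k = 1686.91 → ⌈·⌉ = 1687
j=6: r + 5k = 2071.9725 → ⌈·⌉ = 2072
j=7: r + 6k = 2457.035 → ⌈·⌉ = 2458
j=8: r + 7k = 2842.0975 → ⌈·⌉ = 2843
j=9: r + 8k = 3227.16 → ⌈·⌉ = 3228
j=10: r + 9k = 3612.2225 → ⌈·⌉ = 3613
j=11: r + 10k = 3997.285 → ⌈·⌉ = 3998
j=12: r + 11k = 4382.3475 → ⌈·⌉ = 4383
j=13: r + 12k = 4767.41 → ⌈·⌉ = 4768
j=14: r + 13k = 5152.4725 → ⌈·⌉ = 5153
j=15: r + 14k = 5537.535 → ⌈·⌉ = 5538
j=16: r + 15k = 5922.5975 → ⌈·⌉ = 5923

147, 532, 917, 1302, 1687, 2072, 2458, 2843, 3228, 3613, 3998, 4383, 4768, 5153, 5538, 5923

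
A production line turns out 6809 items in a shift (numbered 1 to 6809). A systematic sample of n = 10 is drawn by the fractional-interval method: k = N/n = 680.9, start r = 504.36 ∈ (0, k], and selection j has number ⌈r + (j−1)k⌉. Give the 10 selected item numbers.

505, 1186, 1867, 2548, 3228, 3909, 4590, 5271, 5952, 6633

j=1: r + 0k = 504.36 → ⌈·⌉ = 505
j=2: r + 1k = 1185.26 → ⌈·⌉ = 1186
j=3: r + 2k = 1866.16 → ⌈·⌉ = 1867
j=4: r + 3k = 2547.06 → ⌈·⌉ = 2548
j=5: r + 4k = 3227.96 → ⌈·⌉ = 3228
j=6: r + 5k = 3908.86 → ⌈·⌉ = 3909
j=7: r + 6k = 4589.76 → ⌈·⌉ = 4590
j=8: r + 7k = 5270.66 → ⌈·⌉ = 5271
j=9: r + 8k = 5951.56 → ⌈·⌉ = 5952
j=10: r + 9k = 6632.46 → ⌈·⌉ = 6633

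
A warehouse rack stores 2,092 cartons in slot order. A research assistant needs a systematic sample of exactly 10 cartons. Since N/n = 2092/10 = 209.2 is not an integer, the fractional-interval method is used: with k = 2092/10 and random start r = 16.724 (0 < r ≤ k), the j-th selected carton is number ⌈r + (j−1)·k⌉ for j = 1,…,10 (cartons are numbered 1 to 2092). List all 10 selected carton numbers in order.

j=1: r + 0k = 16.724 → ⌈·⌉ = 17
j=2: r + 1k = 225.924 → ⌈·⌉ = 226
j=3: r + 2k = 435.124 → ⌈·⌉ = 436
j=4: r + 3k = 644.324 → ⌈·⌉ = 645
j=5: r + 4k = 853.524 → ⌈·⌉ = 854
j=6: r + 5k = 1062.724 → ⌈·⌉ = 1063
j=7: r + 6k = 1271.924 → ⌈·⌉ = 1272
j=8: r + 7k = 1481.124 → ⌈·⌉ = 1482
j=9: r + 8k = 1690.324 → ⌈·⌉ = 1691
j=10: r + 9k = 1899.524 → ⌈·⌉ = 1900

17, 226, 436, 645, 854, 1063, 1272, 1482, 1691, 1900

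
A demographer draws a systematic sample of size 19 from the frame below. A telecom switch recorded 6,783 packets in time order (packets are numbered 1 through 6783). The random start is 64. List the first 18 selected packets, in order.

k = N/n = 6783/19 = 357
packet 1: 64
packet 2: 64 + 357 = 421
packet 3: 421 + 357 = 778
packet 4: 778 + 357 = 1135
packet 5: 1135 + 357 = 1492
packet 6: 1492 + 357 = 1849
packet 7: 1849 + 357 = 2206
packet 8: 2206 + 357 = 2563
packet 9: 2563 + 357 = 2920
packet 10: 2920 + 357 = 3277
packet 11: 3277 + 357 = 3634
packet 12: 3634 + 357 = 3991
packet 13: 3991 + 357 = 4348
packet 14: 4348 + 357 = 4705
packet 15: 4705 + 357 = 5062
packet 16: 5062 + 357 = 5419
packet 17: 5419 + 357 = 5776
packet 18: 5776 + 357 = 6133

64, 421, 778, 1135, 1492, 1849, 2206, 2563, 2920, 3277, 3634, 3991, 4348, 4705, 5062, 5419, 5776, 6133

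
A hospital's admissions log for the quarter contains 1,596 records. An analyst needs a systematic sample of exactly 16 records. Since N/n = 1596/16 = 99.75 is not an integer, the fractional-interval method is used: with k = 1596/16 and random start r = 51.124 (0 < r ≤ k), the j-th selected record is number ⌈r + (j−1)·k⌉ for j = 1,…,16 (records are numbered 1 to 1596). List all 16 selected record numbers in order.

52, 151, 251, 351, 451, 550, 650, 750, 850, 949, 1049, 1149, 1249, 1348, 1448, 1548

j=1: r + 0k = 51.124 → ⌈·⌉ = 52
j=2: r + 1k = 150.874 → ⌈·⌉ = 151
j=3: r + 2k = 250.624 → ⌈·⌉ = 251
j=4: r + 3k = 350.374 → ⌈·⌉ = 351
j=5: r + 4k = 450.124 → ⌈·⌉ = 451
j=6: r + 5k = 549.874 → ⌈·⌉ = 550
j=7: r + 6k = 649.624 → ⌈·⌉ = 650
j=8: r + 7k = 749.374 → ⌈·⌉ = 750
j=9: r + 8k = 849.124 → ⌈·⌉ = 850
j=10: r + 9k = 948.874 → ⌈·⌉ = 949
j=11: r + 10k = 1048.624 → ⌈·⌉ = 1049
j=12: r + 11k = 1148.374 → ⌈·⌉ = 1149
j=13: r + 12k = 1248.124 → ⌈·⌉ = 1249
j=14: r + 13k = 1347.874 → ⌈·⌉ = 1348
j=15: r + 14k = 1447.624 → ⌈·⌉ = 1448
j=16: r + 15k = 1547.374 → ⌈·⌉ = 1548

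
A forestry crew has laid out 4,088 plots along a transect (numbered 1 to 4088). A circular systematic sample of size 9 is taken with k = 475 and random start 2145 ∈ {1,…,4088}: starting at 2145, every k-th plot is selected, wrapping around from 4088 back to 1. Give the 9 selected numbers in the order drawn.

Selection 1: 2145
Selection 2: 2145 + 475 = 2620
Selection 3: 2620 + 475 = 3095
Selection 4: 3095 + 475 = 3570
Selection 5: 3570 + 475 = 4045
Selection 6: 4045 + 475 = 4520 → 4520 − 4088 = 432
Selection 7: 432 + 475 = 907
Selection 8: 907 + 475 = 1382
Selection 9: 1382 + 475 = 1857

2145, 2620, 3095, 3570, 4045, 432, 907, 1382, 1857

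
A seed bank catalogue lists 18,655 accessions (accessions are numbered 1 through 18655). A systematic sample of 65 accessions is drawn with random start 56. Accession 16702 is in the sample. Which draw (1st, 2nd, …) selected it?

k = 18655/65 = 287
position = (16702 − 56)/287 + 1 = 16646/287 + 1 = 58 + 1 = 59

59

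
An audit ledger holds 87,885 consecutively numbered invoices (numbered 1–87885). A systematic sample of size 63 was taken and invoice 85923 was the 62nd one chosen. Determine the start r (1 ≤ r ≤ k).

828

k = 87885/63 = 1395
r = 85923 − (62−1)×1395 = 85923 − 85095 = 828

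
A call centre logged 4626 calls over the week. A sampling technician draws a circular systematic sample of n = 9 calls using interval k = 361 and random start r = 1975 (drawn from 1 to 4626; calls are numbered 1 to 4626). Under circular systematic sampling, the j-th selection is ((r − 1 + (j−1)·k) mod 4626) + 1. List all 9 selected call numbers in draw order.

Selection 1: 1975
Selection 2: 1975 + 361 = 2336
Selection 3: 2336 + 361 = 2697
Selection 4: 2697 + 361 = 3058
Selection 5: 3058 + 361 = 3419
Selection 6: 3419 + 361 = 3780
Selection 7: 3780 + 361 = 4141
Selection 8: 4141 + 361 = 4502
Selection 9: 4502 + 361 = 4863 → 4863 − 4626 = 237

1975, 2336, 2697, 3058, 3419, 3780, 4141, 4502, 237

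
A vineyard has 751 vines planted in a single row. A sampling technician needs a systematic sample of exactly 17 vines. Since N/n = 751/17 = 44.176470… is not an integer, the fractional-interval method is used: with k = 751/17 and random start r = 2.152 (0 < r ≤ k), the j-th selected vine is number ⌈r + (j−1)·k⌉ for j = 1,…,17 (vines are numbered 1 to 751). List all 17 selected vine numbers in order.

3, 47, 91, 135, 179, 224, 268, 312, 356, 400, 444, 489, 533, 577, 621, 665, 709

j=1: r + 0k = 2.152 → ⌈·⌉ = 3
j=2: r + 1k = 46.328470… → ⌈·⌉ = 47
j=3: r + 2k = 90.504941… → ⌈·⌉ = 91
j=4: r + 3k = 134.681411… → ⌈·⌉ = 135
j=5: r + 4k = 178.857882… → ⌈·⌉ = 179
j=6: r + 5k = 223.034352… → ⌈·⌉ = 224
j=7: r + 6k = 267.210823… → ⌈·⌉ = 268
j=8: r + 7k = 311.387294… → ⌈·⌉ = 312
j=9: r + 8k = 355.563764… → ⌈·⌉ = 356
j=10: r + 9k = 399.740235… → ⌈·⌉ = 400
j=11: r + 10k = 443.916705… → ⌈·⌉ = 444
j=12: r + 11k = 488.093176… → ⌈·⌉ = 489
j=13: r + 12k = 532.269647… → ⌈·⌉ = 533
j=14: r + 13k = 576.446117… → ⌈·⌉ = 577
j=15: r + 14k = 620.622588… → ⌈·⌉ = 621
j=16: r + 15k = 664.799058… → ⌈·⌉ = 665
j=17: r + 16k = 708.975529… → ⌈·⌉ = 709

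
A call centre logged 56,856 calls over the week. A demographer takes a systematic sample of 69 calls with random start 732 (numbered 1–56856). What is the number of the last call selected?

k = 56856/69 = 824
69th selection = r + (69−1)·k = 732 + 68×824 = 732 + 56032 = 56764

56764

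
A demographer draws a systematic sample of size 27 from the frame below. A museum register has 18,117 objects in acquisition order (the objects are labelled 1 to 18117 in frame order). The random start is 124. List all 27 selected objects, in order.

k = N/n = 18117/27 = 671
object 1: 124
object 2: 124 + 671 = 795
object 3: 795 + 671 = 1466
object 4: 1466 + 671 = 2137
object 5: 2137 + 671 = 2808
object 6: 2808 + 671 = 3479
object 7: 3479 + 671 = 4150
object 8: 4150 + 671 = 4821
object 9: 4821 + 671 = 5492
object 10: 5492 + 671 = 6163
object 11: 6163 + 671 = 6834
object 12: 6834 + 671 = 7505
object 13: 7505 + 671 = 8176
object 14: 8176 + 671 = 8847
object 15: 8847 + 671 = 9518
object 16: 9518 + 671 = 10189
object 17: 10189 + 671 = 10860
object 18: 10860 + 671 = 11531
object 19: 11531 + 671 = 12202
object 20: 12202 + 671 = 12873
object 21: 12873 + 671 = 13544
object 22: 13544 + 671 = 14215
object 23: 14215 + 671 = 14886
object 24: 14886 + 671 = 15557
object 25: 15557 + 671 = 16228
object 26: 16228 + 671 = 16899
object 27: 16899 + 671 = 17570

124, 795, 1466, 2137, 2808, 3479, 4150, 4821, 5492, 6163, 6834, 7505, 8176, 8847, 9518, 10189, 10860, 11531, 12202, 12873, 13544, 14215, 14886, 15557, 16228, 16899, 17570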